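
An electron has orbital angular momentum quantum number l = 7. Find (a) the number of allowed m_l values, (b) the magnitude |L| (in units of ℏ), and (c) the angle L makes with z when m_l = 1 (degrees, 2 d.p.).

15 values; |L| = 2√14 ℏ ≈ 7.483ℏ; θ(m_l=1) ≈ 82.32°

There are 2l+1 = 15 values of m_l.
|L| = ℏ√(7·8) = 2√14 ℏ ≈ 7.483ℏ.
For m_l = 1: cos θ = 1/√56, θ ≈ 82.32°.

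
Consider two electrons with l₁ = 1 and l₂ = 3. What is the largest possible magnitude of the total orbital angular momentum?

By the triangle rule, |l₁ − l₂| ≤ L ≤ l₁ + l₂.
Allowed values: L = 2, 3, 4.
The largest magnitude corresponds to L = 4: |L_tot| = ℏ√(4·5) = 2√5 ℏ.

|L_tot|_max = 2√5 ℏ ≈ 4.472ℏ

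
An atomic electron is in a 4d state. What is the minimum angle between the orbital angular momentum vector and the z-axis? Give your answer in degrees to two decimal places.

The 4d subshell has l = 2.
|L| = ℏ√(l(l+1)) = √6 ℏ.
The smallest angle corresponds to the largest L_z, i.e. m_l = l = 2, giving L_z = 2ℏ.
cos θ_min = 2/√6, so θ_min ≈ 35.26°.

θ_min ≈ 35.26°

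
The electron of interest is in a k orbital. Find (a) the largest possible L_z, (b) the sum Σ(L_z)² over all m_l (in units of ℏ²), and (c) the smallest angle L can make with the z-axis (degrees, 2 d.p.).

L_z,max = 7ℏ; Σ(L_z)² = 280 ℏ²; θ_min ≈ 20.70°

For a k orbital, l = 7.
L_z,max = lℏ = 7ℏ.
Σ m_l² = 280, so Σ(L_z)² = 280 ℏ².
cos θ_min = 7/√56, so θ_min ≈ 20.70°.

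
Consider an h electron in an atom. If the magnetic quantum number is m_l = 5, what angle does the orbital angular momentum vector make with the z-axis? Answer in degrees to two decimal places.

θ ≈ 24.09°

H corresponds to l = 5.
|L| = ℏ√(l(l+1)) = √30 ℏ.
L_z = m_l ℏ = 5ℏ.
cos θ = L_z/|L| = 5/√30, so θ ≈ 24.09°.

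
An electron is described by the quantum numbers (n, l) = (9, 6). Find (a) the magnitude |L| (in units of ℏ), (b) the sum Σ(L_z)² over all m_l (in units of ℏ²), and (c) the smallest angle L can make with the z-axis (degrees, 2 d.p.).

|L| = ℏ√(6·7) = √42 ℏ ≈ 6.481ℏ.
Σ m_l² = 182, so Σ(L_z)² = 182 ℏ².
cos θ_min = 6/√42, so θ_min ≈ 22.21°.

|L| = √42 ℏ ≈ 6.481ℏ; Σ(L_z)² = 182 ℏ²; θ_min ≈ 22.21°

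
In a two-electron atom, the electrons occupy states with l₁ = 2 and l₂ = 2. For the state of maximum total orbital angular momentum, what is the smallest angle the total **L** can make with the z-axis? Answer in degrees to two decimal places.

L runs from |2 − 2| = 0 to 2 + 2 = 4.
L ∈ {0, 1, 2, 3, 4}.
The maximum is L = 4, with |L_tot| = ℏ√(4·5) = 2√5 ℏ.
The minimum angle with z is arccos(4/√20) ≈ 26.57°.

θ_min ≈ 26.57°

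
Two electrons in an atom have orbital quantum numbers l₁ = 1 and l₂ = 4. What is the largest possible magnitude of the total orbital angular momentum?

|L_tot|_max = √30 ℏ ≈ 5.477ℏ

Angular momentum addition gives L = |l₁ − l₂|, …, l₁ + l₂.
L ∈ {3, 4, 5}.
The largest magnitude corresponds to L = 5: |L_tot| = ℏ√(5·6) = √30 ℏ.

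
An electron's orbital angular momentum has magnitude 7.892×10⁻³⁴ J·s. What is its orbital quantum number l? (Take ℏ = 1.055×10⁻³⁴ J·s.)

In units of ℏ, |L| ≈ 7.481.
Set l(l+1) = 55.96; the integer solution is l = 7.

l = 7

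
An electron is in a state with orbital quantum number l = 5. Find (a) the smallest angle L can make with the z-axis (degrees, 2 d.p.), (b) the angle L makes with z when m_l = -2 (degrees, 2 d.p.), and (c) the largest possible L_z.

θ_min ≈ 24.09°; θ(m_l=-2) ≈ 111.42°; L_z,max = 5ℏ

cos θ_min = 5/√30, so θ_min ≈ 24.09°.
For m_l = -2: cos θ = -2/√30, θ ≈ 111.42°.
L_z,max = lℏ = 5ℏ.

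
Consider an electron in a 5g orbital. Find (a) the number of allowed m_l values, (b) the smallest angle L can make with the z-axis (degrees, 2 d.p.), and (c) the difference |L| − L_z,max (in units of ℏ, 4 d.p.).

5g means n = 5, l = 4.
There are 2l+1 = 9 values of m_l.
cos θ_min = 4/√20, so θ_min ≈ 26.57°.
|L| − L_z,max = (2√5 − 4)ℏ ≈ 0.4721ℏ.

9 values; θ_min ≈ 26.57°; |L|−L_z,max ≈ 0.4721ℏ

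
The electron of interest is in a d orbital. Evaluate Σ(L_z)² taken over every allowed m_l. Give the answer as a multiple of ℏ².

D corresponds to l = 2.
m_l runs from −2 to 2, i.e. {-2, -1, 0, 1, 2}.
Summing m² from −2 to 2: Σ m_l² = 10.

Σ(L_z)² = 10 ℏ²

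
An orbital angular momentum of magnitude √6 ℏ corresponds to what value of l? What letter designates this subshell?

l = 2 (d orbital)

(|L|/ℏ)² = l(l+1) = 6.
The positive root is l = 2.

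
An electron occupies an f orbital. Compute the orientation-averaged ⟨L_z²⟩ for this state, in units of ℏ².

⟨L_z²⟩ = 4 ℏ²

For an f orbital, l = 3.
The allowed m_l values are -3, -2, -1, 0, 1, 2, 3.
⟨L_z²⟩ = ℏ²·l(l+1)/3 = 4ℏ².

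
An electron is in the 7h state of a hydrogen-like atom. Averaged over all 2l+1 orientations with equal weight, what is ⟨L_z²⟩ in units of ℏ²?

⟨L_z²⟩ = 10 ℏ²

For 7h, l = 5.
m_l ∈ {-5, -4, -3, -2, -1, 0, 1, 2, 3, 4, 5}.
⟨L_z²⟩ = ℏ²·l(l+1)/3 = 10ℏ².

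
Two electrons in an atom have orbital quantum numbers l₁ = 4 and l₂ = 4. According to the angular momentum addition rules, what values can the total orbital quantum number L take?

L = 0, 1, 2, 3, 4, 5, 6, 7, 8

By the triangle rule, |l₁ − l₂| ≤ L ≤ l₁ + l₂.
So L can be 0, 1, 2, 3, 4, 5, 6, 7, 8.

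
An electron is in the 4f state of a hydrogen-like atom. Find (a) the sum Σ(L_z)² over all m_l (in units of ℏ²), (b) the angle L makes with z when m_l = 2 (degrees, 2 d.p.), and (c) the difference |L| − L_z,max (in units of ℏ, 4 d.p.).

4f means n = 4, l = 3.
Σ m_l² = 28, so Σ(L_z)² = 28 ℏ².
For m_l = 2: cos θ = 2/√12, θ ≈ 54.74°.
|L| − L_z,max = (2√3 − 3)ℏ ≈ 0.4641ℏ.

Σ(L_z)² = 28 ℏ²; θ(m_l=2) ≈ 54.74°; |L|−L_z,max ≈ 0.4641ℏ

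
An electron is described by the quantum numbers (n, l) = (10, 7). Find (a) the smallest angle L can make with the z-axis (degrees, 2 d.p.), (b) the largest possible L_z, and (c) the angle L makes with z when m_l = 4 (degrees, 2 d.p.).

cos θ_min = 7/√56, so θ_min ≈ 20.70°.
L_z,max = lℏ = 7ℏ.
For m_l = 4: cos θ = 4/√56, θ ≈ 57.69°.

θ_min ≈ 20.70°; L_z,max = 7ℏ; θ(m_l=4) ≈ 57.69°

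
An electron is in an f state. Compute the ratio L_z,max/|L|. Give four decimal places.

L_z,max/|L| = 0.8660

For an f orbital, l = 3.
|L| = 2√3 ℏ ≈ 3.4641ℏ, while L_z,max = lℏ = 3ℏ.
L_z,max/|L| = 3/√12 = 0.8660.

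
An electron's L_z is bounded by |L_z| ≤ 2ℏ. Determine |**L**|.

Since max m_l = l, l = 2.
|L| = √(l(l+1)) ℏ = √6 ℏ.

|L| = √6 ℏ ≈ 2.449ℏ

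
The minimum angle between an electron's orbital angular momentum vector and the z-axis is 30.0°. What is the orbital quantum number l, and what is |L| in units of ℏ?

cos²θ_min = l/(l+1) = 0.7500.
Solving: l = 3.
Then |L| = ℏ√(3·4) = 2√3 ℏ.

l = 3, |L| = 2√3 ℏ ≈ 3.464ℏ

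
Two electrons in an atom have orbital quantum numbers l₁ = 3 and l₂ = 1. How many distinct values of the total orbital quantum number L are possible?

3

The total orbital quantum number L ranges from |l₁ − l₂| to l₁ + l₂ in integer steps.
Allowed values: L = 2, 3, 4.
That is 3 values.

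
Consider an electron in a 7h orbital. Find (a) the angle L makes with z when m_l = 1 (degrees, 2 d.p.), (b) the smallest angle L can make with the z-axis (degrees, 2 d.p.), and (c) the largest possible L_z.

The 7h subshell has l = 5.
For m_l = 1: cos θ = 1/√30, θ ≈ 79.48°.
cos θ_min = 5/√30, so θ_min ≈ 24.09°.
L_z,max = lℏ = 5ℏ.

θ(m_l=1) ≈ 79.48°; θ_min ≈ 24.09°; L_z,max = 5ℏ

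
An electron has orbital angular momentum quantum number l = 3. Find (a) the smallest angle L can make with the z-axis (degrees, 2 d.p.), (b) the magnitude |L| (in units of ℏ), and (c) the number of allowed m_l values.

θ_min ≈ 30.00°; |L| = 2√3 ℏ ≈ 3.464ℏ; 7 values

cos θ_min = 3/√12, so θ_min ≈ 30.00°.
|L| = ℏ√(3·4) = 2√3 ℏ ≈ 3.464ℏ.
There are 2l+1 = 7 values of m_l.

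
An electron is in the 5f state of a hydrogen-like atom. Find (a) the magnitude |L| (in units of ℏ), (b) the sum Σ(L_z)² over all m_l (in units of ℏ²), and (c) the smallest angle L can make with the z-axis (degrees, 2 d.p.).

5f means n = 5, l = 3.
|L| = ℏ√(3·4) = 2√3 ℏ ≈ 3.464ℏ.
Σ m_l² = 28, so Σ(L_z)² = 28 ℏ².
cos θ_min = 3/√12, so θ_min ≈ 30.00°.

|L| = 2√3 ℏ ≈ 3.464ℏ; Σ(L_z)² = 28 ℏ²; θ_min ≈ 30.00°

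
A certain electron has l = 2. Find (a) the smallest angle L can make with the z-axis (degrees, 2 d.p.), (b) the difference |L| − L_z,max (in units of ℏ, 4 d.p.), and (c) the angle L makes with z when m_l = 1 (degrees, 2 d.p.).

θ_min ≈ 35.26°; |L|−L_z,max ≈ 0.4495ℏ; θ(m_l=1) ≈ 65.91°

cos θ_min = 2/√6, so θ_min ≈ 35.26°.
|L| − L_z,max = (√6 − 2)ℏ ≈ 0.4495ℏ.
For m_l = 1: cos θ = 1/√6, θ ≈ 65.91°.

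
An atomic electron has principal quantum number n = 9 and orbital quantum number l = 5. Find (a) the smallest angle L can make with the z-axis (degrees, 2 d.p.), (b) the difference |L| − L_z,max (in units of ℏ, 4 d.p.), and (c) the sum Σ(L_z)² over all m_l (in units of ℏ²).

cos θ_min = 5/√30, so θ_min ≈ 24.09°.
|L| − L_z,max = (√30 − 5)ℏ ≈ 0.4772ℏ.
Σ m_l² = 110, so Σ(L_z)² = 110 ℏ².

θ_min ≈ 24.09°; |L|−L_z,max ≈ 0.4772ℏ; Σ(L_z)² = 110 ℏ²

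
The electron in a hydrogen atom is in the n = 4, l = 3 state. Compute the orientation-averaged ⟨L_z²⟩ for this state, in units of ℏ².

⟨L_z²⟩ = 4 ℏ²

The allowed m_l values are -3, -2, -1, 0, 1, 2, 3.
⟨L_z²⟩ = ℏ²·(Σ m_l²)/(2l+1) = ℏ²·28/7 = 4ℏ².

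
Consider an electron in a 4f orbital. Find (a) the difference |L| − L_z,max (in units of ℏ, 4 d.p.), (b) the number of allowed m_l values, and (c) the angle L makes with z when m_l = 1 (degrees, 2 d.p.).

|L|−L_z,max ≈ 0.4641ℏ; 7 values; θ(m_l=1) ≈ 73.22°

The 4f subshell has l = 3.
|L| − L_z,max = (2√3 − 3)ℏ ≈ 0.4641ℏ.
There are 2l+1 = 7 values of m_l.
For m_l = 1: cos θ = 1/√12, θ ≈ 73.22°.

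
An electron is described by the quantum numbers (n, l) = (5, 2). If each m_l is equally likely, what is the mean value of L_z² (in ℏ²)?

⟨L_z²⟩ = 2 ℏ²

The allowed m_l values are -2, -1, 0, 1, 2.
⟨L_z²⟩ = ℏ²·l(l+1)/3 = 2ℏ².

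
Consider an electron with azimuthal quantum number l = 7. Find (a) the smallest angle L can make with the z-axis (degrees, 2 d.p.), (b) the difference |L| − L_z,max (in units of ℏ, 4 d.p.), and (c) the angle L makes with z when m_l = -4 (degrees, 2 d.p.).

cos θ_min = 7/√56, so θ_min ≈ 20.70°.
|L| − L_z,max = (2√14 − 7)ℏ ≈ 0.4833ℏ.
For m_l = -4: cos θ = -4/√56, θ ≈ 122.31°.

θ_min ≈ 20.70°; |L|−L_z,max ≈ 0.4833ℏ; θ(m_l=-4) ≈ 122.31°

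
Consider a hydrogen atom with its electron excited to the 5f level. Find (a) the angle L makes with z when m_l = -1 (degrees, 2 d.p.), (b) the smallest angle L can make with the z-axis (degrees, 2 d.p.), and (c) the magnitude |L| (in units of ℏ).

θ(m_l=-1) ≈ 106.78°; θ_min ≈ 30.00°; |L| = 2√3 ℏ ≈ 3.464ℏ

The 5f level has l = 3.
For m_l = -1: cos θ = -1/√12, θ ≈ 106.78°.
cos θ_min = 3/√12, so θ_min ≈ 30.00°.
|L| = ℏ√(3·4) = 2√3 ℏ ≈ 3.464ℏ.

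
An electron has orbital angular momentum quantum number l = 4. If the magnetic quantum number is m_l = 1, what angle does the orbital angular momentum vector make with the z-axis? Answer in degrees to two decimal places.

θ ≈ 77.08°

|L|² = l(l+1)ℏ² = 20ℏ², so |L| = 2√5 ℏ.
L_z = m_l ℏ = 1ℏ.
cos θ = L_z/|L| = 1/√20, so θ ≈ 77.08°.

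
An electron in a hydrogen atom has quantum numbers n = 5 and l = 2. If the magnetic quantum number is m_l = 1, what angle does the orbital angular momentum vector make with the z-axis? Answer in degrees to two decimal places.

θ ≈ 65.91°

|L| = ℏ√(l(l+1)) = √6 ℏ.
L_z = m_l ℏ = 1ℏ.
cos θ = L_z/|L| = 1/√6, so θ ≈ 65.91°.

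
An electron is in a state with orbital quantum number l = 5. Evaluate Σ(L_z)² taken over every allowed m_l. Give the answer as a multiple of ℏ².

m_l ∈ {-5, -4, -3, -2, -1, 0, 1, 2, 3, 4, 5}.
Summing m² from −5 to 5: Σ m_l² = 110.

Σ(L_z)² = 110 ℏ²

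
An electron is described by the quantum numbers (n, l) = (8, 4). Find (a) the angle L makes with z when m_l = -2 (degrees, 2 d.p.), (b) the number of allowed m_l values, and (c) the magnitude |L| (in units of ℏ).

θ(m_l=-2) ≈ 116.57°; 9 values; |L| = 2√5 ℏ ≈ 4.472ℏ

For m_l = -2: cos θ = -2/√20, θ ≈ 116.57°.
There are 2l+1 = 9 values of m_l.
|L| = ℏ√(4·5) = 2√5 ℏ ≈ 4.472ℏ.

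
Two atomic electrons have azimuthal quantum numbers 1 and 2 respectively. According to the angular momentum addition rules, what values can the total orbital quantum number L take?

L = 1, 2, 3

Angular momentum addition gives L = |l₁ − l₂|, …, l₁ + l₂.
So L can be 1, 2, 3.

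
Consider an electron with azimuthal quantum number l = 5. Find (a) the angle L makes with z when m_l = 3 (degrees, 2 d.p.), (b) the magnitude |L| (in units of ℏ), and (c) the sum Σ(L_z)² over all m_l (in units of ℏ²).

θ(m_l=3) ≈ 56.79°; |L| = √30 ℏ ≈ 5.477ℏ; Σ(L_z)² = 110 ℏ²

For m_l = 3: cos θ = 3/√30, θ ≈ 56.79°.
|L| = ℏ√(5·6) = √30 ℏ ≈ 5.477ℏ.
Σ m_l² = 110, so Σ(L_z)² = 110 ℏ².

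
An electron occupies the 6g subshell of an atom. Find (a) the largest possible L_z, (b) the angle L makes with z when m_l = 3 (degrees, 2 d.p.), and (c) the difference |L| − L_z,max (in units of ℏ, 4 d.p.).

L_z,max = 4ℏ; θ(m_l=3) ≈ 47.87°; |L|−L_z,max ≈ 0.4721ℏ

The 6g subshell has l = 4.
L_z,max = lℏ = 4ℏ.
For m_l = 3: cos θ = 3/√20, θ ≈ 47.87°.
|L| − L_z,max = (2√5 − 4)ℏ ≈ 0.4721ℏ.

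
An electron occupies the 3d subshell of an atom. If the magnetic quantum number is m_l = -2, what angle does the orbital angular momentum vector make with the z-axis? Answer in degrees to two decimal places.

θ ≈ 144.74°

The 3d subshell has l = 2.
|L| = √(l(l+1)) ℏ = √6 ℏ.
L_z = m_l ℏ = −2ℏ.
cos θ = L_z/|L| = -2/√6, so θ ≈ 144.74°.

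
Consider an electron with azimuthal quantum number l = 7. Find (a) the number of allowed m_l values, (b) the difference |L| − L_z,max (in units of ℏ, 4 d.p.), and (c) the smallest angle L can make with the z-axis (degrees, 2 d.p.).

15 values; |L|−L_z,max ≈ 0.4833ℏ; θ_min ≈ 20.70°

There are 2l+1 = 15 values of m_l.
|L| − L_z,max = (2√14 − 7)ℏ ≈ 0.4833ℏ.
cos θ_min = 7/√56, so θ_min ≈ 20.70°.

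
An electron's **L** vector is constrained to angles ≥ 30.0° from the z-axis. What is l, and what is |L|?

cos θ_min = l/√(l(l+1)) = √(l/(l+1)), so l/(l+1) = cos²(30.0°) = 0.7500.
Solving: l = 3.
Then |L| = ℏ√(3·4) = 2√3 ℏ.

l = 3, |L| = 2√3 ℏ ≈ 3.464ℏ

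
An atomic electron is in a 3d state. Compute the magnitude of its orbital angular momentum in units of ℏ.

|L| = √6 ℏ ≈ 2.449ℏ

For 3d, l = 2.
|L| = ℏ√(l(l+1)) = ℏ√(2·3) = √6 ℏ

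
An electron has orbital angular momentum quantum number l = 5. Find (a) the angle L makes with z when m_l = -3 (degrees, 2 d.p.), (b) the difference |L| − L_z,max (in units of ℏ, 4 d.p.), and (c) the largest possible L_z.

For m_l = -3: cos θ = -3/√30, θ ≈ 123.21°.
|L| − L_z,max = (√30 − 5)ℏ ≈ 0.4772ℏ.
L_z,max = lℏ = 5ℏ.

θ(m_l=-3) ≈ 123.21°; |L|−L_z,max ≈ 0.4772ℏ; L_z,max = 5ℏ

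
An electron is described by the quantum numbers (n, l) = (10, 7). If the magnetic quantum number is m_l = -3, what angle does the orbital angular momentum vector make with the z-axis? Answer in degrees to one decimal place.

θ ≈ 113.6°

|L| = √(l(l+1)) ℏ = 2√14 ℏ.
L_z = m_l ℏ = −3ℏ.
cos θ = L_z/|L| = -3/√56, so θ ≈ 113.6°.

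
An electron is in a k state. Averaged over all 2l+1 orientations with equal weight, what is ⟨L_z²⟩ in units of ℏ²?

The letter k corresponds to l = 7.
m_l ∈ {-7, -6, -5, -4, -3, -2, -1, 0, 1, 2, 3, 4, 5, 6, 7}.
⟨L_z²⟩ = ℏ²·(Σ m_l²)/(2l+1) = ℏ²·280/15 = 18.67ℏ².

⟨L_z²⟩ = 18.67 ℏ²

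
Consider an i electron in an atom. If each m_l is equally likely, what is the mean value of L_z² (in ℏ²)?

⟨L_z²⟩ = 14 ℏ²

An i state has l = 6.
m_l ∈ {-6, -5, -4, -3, -2, -1, 0, 1, 2, 3, 4, 5, 6}.
⟨L_z²⟩ = ℏ²·l(l+1)/3 = 14ℏ².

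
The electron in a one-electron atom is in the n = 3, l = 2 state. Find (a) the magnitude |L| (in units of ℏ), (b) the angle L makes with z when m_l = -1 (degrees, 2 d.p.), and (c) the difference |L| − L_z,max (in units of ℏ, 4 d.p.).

|L| = ℏ√(2·3) = √6 ℏ ≈ 2.449ℏ.
For m_l = -1: cos θ = -1/√6, θ ≈ 114.09°.
|L| − L_z,max = (√6 − 2)ℏ ≈ 0.4495ℏ.

|L| = √6 ℏ ≈ 2.449ℏ; θ(m_l=-1) ≈ 114.09°; |L|−L_z,max ≈ 0.4495ℏ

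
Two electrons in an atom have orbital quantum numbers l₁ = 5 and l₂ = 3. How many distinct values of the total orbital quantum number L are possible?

L runs from |5 − 3| = 2 to 5 + 3 = 8.
Allowed values: L = 2, 3, 4, 5, 6, 7, 8.
That is 7 values.

7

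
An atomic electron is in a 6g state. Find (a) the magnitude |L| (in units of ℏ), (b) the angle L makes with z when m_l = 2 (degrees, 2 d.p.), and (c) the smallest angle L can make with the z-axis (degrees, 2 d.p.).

|L| = 2√5 ℏ ≈ 4.472ℏ; θ(m_l=2) ≈ 63.43°; θ_min ≈ 26.57°

The 6g subshell has l = 4.
|L| = ℏ√(4·5) = 2√5 ℏ ≈ 4.472ℏ.
For m_l = 2: cos θ = 2/√20, θ ≈ 63.43°.
cos θ_min = 4/√20, so θ_min ≈ 26.57°.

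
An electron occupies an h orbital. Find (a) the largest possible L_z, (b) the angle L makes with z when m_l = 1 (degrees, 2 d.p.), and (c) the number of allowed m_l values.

The letter h corresponds to l = 5.
L_z,max = lℏ = 5ℏ.
For m_l = 1: cos θ = 1/√30, θ ≈ 79.48°.
There are 2l+1 = 11 values of m_l.

L_z,max = 5ℏ; θ(m_l=1) ≈ 79.48°; 11 values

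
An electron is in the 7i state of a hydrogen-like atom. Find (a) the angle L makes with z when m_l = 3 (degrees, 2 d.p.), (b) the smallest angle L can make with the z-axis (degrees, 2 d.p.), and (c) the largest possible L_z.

The 7i subshell has l = 6.
For m_l = 3: cos θ = 3/√42, θ ≈ 62.42°.
cos θ_min = 6/√42, so θ_min ≈ 22.21°.
L_z,max = lℏ = 6ℏ.

θ(m_l=3) ≈ 62.42°; θ_min ≈ 22.21°; L_z,max = 6ℏ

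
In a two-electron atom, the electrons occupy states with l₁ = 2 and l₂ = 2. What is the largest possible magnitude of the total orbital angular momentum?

|L_tot|_max = 2√5 ℏ ≈ 4.472ℏ

The total orbital quantum number L ranges from |l₁ − l₂| to l₁ + l₂ in integer steps.
Allowed values: L = 0, 1, 2, 3, 4.
The largest magnitude corresponds to L = 4: |L_tot| = ℏ√(4·5) = 2√5 ℏ.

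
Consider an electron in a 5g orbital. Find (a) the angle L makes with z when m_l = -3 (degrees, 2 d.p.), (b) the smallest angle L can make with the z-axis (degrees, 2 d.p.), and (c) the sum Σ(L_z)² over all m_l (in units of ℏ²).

θ(m_l=-3) ≈ 132.13°; θ_min ≈ 26.57°; Σ(L_z)² = 60 ℏ²

The 5g subshell has l = 4.
For m_l = -3: cos θ = -3/√20, θ ≈ 132.13°.
cos θ_min = 4/√20, so θ_min ≈ 26.57°.
Σ m_l² = 60, so Σ(L_z)² = 60 ℏ².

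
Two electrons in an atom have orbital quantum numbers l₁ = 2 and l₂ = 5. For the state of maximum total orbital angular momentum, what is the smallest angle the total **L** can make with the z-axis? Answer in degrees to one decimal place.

The total orbital quantum number L ranges from |l₁ − l₂| to l₁ + l₂ in integer steps.
So L can be 3, 4, 5, 6, 7.
The maximum is L = 7, with |L_tot| = ℏ√(7·8) = 2√14 ℏ.
The minimum angle with z is arccos(7/√56) ≈ 20.7°.

θ_min ≈ 20.7°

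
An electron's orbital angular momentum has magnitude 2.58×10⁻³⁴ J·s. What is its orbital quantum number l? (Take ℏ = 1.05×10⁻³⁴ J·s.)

Dividing by ℏ: |L|/ℏ ≈ 2.457.
l(l+1) ≈ 2.457² ≈ 6.04, so l = 2.

l = 2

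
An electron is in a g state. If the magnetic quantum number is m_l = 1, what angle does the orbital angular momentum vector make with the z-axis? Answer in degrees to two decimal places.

G corresponds to l = 4.
|L| = ℏ√(l(l+1)) = 2√5 ℏ.
L_z = m_l ℏ = 1ℏ.
cos θ = L_z/|L| = 1/√20, so θ ≈ 77.08°.

θ ≈ 77.08°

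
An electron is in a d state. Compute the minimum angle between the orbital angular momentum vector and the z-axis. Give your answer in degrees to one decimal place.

θ_min ≈ 35.3°

For a d orbital, l = 2.
|L| = ℏ√(l(l+1)) = √6 ℏ.
The smallest angle corresponds to the largest L_z, i.e. m_l = l = 2, giving L_z = 2ℏ.
cos θ_min = 2/√6, so θ_min ≈ 35.3°.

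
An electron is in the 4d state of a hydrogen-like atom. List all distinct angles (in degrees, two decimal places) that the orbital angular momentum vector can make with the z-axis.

The 4d subshell has l = 2.
|L|² = l(l+1)ℏ² = 6ℏ², so |L| = √6 ℏ.
cos θ = m_l/√6 for each m_l ∈ {-2, -1, 0, 1, 2}.

θ ∈ {35.26°, 65.91°, 90.00°, 114.09°, 144.74°}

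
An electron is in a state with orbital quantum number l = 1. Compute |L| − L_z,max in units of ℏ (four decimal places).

|L| = √2 ℏ ≈ 1.4142ℏ, while L_z,max = lℏ = 1ℏ.
The difference is (√2 − 1)ℏ ≈ 0.4142ℏ.

|L| − L_z,max ≈ 0.4142ℏ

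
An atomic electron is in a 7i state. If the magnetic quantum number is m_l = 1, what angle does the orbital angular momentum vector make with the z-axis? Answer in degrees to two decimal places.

The 7i subshell has l = 6.
|L|² = l(l+1)ℏ² = 42ℏ², so |L| = √42 ℏ.
L_z = m_l ℏ = 1ℏ.
cos θ = L_z/|L| = 1/√42, so θ ≈ 81.12°.

θ ≈ 81.12°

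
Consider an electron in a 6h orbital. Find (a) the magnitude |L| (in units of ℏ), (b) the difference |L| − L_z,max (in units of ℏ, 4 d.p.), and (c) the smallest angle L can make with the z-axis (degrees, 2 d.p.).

|L| = √30 ℏ ≈ 5.477ℏ; |L|−L_z,max ≈ 0.4772ℏ; θ_min ≈ 24.09°

For 6h, l = 5.
|L| = ℏ√(5·6) = √30 ℏ ≈ 5.477ℏ.
|L| − L_z,max = (√30 − 5)ℏ ≈ 0.4772ℏ.
cos θ_min = 5/√30, so θ_min ≈ 24.09°.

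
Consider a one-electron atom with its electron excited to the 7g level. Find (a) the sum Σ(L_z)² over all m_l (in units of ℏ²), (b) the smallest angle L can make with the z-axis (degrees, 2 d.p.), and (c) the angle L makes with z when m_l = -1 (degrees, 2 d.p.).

Σ(L_z)² = 60 ℏ²; θ_min ≈ 26.57°; θ(m_l=-1) ≈ 102.92°

The 7g level has l = 4.
Σ m_l² = 60, so Σ(L_z)² = 60 ℏ².
cos θ_min = 4/√20, so θ_min ≈ 26.57°.
For m_l = -1: cos θ = -1/√20, θ ≈ 102.92°.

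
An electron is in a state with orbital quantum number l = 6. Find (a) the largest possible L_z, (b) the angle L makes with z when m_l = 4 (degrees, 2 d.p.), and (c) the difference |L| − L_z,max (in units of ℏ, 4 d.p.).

L_z,max = 6ℏ; θ(m_l=4) ≈ 51.89°; |L|−L_z,max ≈ 0.4807ℏ

L_z,max = lℏ = 6ℏ.
For m_l = 4: cos θ = 4/√42, θ ≈ 51.89°.
|L| − L_z,max = (√42 − 6)ℏ ≈ 0.4807ℏ.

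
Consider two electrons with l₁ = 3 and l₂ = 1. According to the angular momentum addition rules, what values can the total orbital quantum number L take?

L runs from |3 − 1| = 2 to 3 + 1 = 4.
So L can be 2, 3, 4.

L = 2, 3, 4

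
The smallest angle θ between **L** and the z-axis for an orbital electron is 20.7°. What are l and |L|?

cos θ_min = l/√(l(l+1)) = √(l/(l+1)), so l/(l+1) = cos²(20.7°) = 0.8751.
Solving: l = 7.
Then |L| = ℏ√(7·8) = 2√14 ℏ.

l = 7, |L| = 2√14 ℏ ≈ 7.483ℏ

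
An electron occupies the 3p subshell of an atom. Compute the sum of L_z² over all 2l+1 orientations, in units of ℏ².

The 3p subshell has l = 1.
The allowed m_l values are -1, 0, 1.
Summing m² from −1 to 1: Σ m_l² = 2.

Σ(L_z)² = 2 ℏ²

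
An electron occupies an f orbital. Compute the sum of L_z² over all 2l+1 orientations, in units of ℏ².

Σ(L_z)² = 28 ℏ²

For an f orbital, l = 3.
m_l ∈ {-3, -2, -1, 0, 1, 2, 3}.
Σ m_l² = 2·(1 + 4 + 9) = 28.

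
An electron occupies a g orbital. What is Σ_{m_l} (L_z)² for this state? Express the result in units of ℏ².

For a g orbital, l = 4.
m_l ∈ {-4, -3, -2, -1, 0, 1, 2, 3, 4}.
Summing m² from −4 to 4: Σ m_l² = 60.

Σ(L_z)² = 60 ℏ²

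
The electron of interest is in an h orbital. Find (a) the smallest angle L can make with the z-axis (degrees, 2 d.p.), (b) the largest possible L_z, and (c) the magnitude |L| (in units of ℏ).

H corresponds to l = 5.
cos θ_min = 5/√30, so θ_min ≈ 24.09°.
L_z,max = lℏ = 5ℏ.
|L| = ℏ√(5·6) = √30 ℏ ≈ 5.477ℏ.

θ_min ≈ 24.09°; L_z,max = 5ℏ; |L| = √30 ℏ ≈ 5.477ℏ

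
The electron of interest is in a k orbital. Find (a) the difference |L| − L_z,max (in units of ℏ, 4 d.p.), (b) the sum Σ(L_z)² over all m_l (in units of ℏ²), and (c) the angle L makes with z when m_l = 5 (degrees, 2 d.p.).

|L|−L_z,max ≈ 0.4833ℏ; Σ(L_z)² = 280 ℏ²; θ(m_l=5) ≈ 48.08°

K corresponds to l = 7.
|L| − L_z,max = (2√14 − 7)ℏ ≈ 0.4833ℏ.
Σ m_l² = 280, so Σ(L_z)² = 280 ℏ².
For m_l = 5: cos θ = 5/√56, θ ≈ 48.08°.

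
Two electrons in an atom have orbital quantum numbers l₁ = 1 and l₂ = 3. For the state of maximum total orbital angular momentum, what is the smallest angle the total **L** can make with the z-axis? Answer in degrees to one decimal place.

θ_min ≈ 26.6°

Angular momentum addition gives L = |l₁ − l₂|, …, l₁ + l₂.
So L can be 2, 3, 4.
The maximum is L = 4, with |L_tot| = ℏ√(4·5) = 2√5 ℏ.
The minimum angle with z is arccos(4/√20) ≈ 26.6°.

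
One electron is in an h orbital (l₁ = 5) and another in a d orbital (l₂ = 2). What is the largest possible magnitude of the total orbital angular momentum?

L runs from |5 − 2| = 3 to 5 + 2 = 7.
Allowed values: L = 3, 4, 5, 6, 7.
The largest magnitude corresponds to L = 7: |L_tot| = ℏ√(7·8) = 2√14 ℏ.

|L_tot|_max = 2√14 ℏ ≈ 7.483ℏ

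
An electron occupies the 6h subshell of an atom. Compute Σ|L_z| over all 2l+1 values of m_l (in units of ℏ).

Σ|L_z| = 30 ℏ

6h means n = 6, l = 5.
The allowed m_l values are -5, -4, -3, -2, -1, 0, 1, 2, 3, 4, 5.
Σ|m_l| = 2(1+2+…+5) = 30.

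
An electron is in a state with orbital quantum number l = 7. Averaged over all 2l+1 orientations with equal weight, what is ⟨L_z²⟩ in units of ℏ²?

m_l runs from −7 to 7, i.e. {-7, -6, -5, -4, -3, -2, -1, 0, 1, 2, 3, 4, 5, 6, 7}.
⟨L_z²⟩ = ℏ²·(Σ m_l²)/(2l+1) = ℏ²·280/15 = 18.67ℏ².

⟨L_z²⟩ = 18.67 ℏ²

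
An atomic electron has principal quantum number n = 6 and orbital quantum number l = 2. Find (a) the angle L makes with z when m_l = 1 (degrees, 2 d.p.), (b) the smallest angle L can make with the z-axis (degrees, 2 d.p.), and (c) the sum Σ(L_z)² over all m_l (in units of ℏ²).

For m_l = 1: cos θ = 1/√6, θ ≈ 65.91°.
cos θ_min = 2/√6, so θ_min ≈ 35.26°.
Σ m_l² = 10, so Σ(L_z)² = 10 ℏ².

θ(m_l=1) ≈ 65.91°; θ_min ≈ 35.26°; Σ(L_z)² = 10 ℏ²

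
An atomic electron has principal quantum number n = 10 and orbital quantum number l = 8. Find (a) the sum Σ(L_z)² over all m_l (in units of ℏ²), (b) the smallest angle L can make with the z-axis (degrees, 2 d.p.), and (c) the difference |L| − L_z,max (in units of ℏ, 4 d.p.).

Σ m_l² = 408, so Σ(L_z)² = 408 ℏ².
cos θ_min = 8/√72, so θ_min ≈ 19.47°.
|L| − L_z,max = (6√2 − 8)ℏ ≈ 0.4853ℏ.

Σ(L_z)² = 408 ℏ²; θ_min ≈ 19.47°; |L|−L_z,max ≈ 0.4853ℏ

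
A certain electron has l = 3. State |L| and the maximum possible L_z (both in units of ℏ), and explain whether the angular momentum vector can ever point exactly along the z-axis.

|L| = 2√3 ℏ ≈ 3.4641ℏ, while L_z,max = lℏ = 3ℏ.
Since |L| > L_z,max, the vector can never point exactly along z; the closest it comes is θ_min = arccos(3/√12) ≈ 30.0°.

No: L_z,max = 3ℏ < |L| = 2√3 ℏ ≈ 3.464ℏ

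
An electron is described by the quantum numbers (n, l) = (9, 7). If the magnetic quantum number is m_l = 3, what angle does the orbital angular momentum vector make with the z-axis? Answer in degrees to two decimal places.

|L| = ℏ√(l(l+1)) = 2√14 ℏ.
L_z = m_l ℏ = 3ℏ.
cos θ = L_z/|L| = 3/√56, so θ ≈ 66.37°.

θ ≈ 66.37°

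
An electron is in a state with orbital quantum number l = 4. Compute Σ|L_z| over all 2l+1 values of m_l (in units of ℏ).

m_l ∈ {-4, -3, -2, -1, 0, 1, 2, 3, 4}.
Σ|m_l| = 2·4(4+1)/2 = 20.

Σ|L_z| = 20 ℏ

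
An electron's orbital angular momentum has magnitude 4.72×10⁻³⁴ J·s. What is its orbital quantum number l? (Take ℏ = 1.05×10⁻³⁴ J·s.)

l = 4

|L|/ℏ = (4.72×10⁻³⁴)/(1.05×10⁻³⁴) ≈ 4.495.
l(l+1) ≈ 4.495² ≈ 20.21, so l = 4.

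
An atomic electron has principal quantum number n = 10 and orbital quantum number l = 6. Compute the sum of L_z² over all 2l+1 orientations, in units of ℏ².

m_l runs from −6 to 6, i.e. {-6, -5, -4, -3, -2, -1, 0, 1, 2, 3, 4, 5, 6}.
Σ m_l² = l(l+1)(2l+1)/3 = 6·7·13/3 = 182.

Σ(L_z)² = 182 ℏ²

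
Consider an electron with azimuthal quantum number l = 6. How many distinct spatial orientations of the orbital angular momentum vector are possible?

The number of m_l values is 2l + 1 = 2·6 + 1 = 13.

13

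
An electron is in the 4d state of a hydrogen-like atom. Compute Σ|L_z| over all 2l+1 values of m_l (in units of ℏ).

Σ|L_z| = 6 ℏ

4d means n = 4, l = 2.
m_l runs from −2 to 2, i.e. {-2, -1, 0, 1, 2}.
Σ|m_l| = l(l+1) = 6.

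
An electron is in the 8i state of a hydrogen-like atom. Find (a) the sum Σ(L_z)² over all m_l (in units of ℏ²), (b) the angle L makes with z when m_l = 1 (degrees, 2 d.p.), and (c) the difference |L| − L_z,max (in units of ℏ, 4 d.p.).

Σ(L_z)² = 182 ℏ²; θ(m_l=1) ≈ 81.12°; |L|−L_z,max ≈ 0.4807ℏ

8i means n = 8, l = 6.
Σ m_l² = 182, so Σ(L_z)² = 182 ℏ².
For m_l = 1: cos θ = 1/√42, θ ≈ 81.12°.
|L| − L_z,max = (√42 − 6)ℏ ≈ 0.4807ℏ.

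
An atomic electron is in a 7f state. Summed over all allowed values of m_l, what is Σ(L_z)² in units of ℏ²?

Σ(L_z)² = 28 ℏ²

7f means n = 7, l = 3.
m_l ∈ {-3, -2, -1, 0, 1, 2, 3}.
Σ m_l² = l(l+1)(2l+1)/3 = 3·4·7/3 = 28.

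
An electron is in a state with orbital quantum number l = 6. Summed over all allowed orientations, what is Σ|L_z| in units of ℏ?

Σ|L_z| = 42 ℏ

m_l ∈ {-6, -5, -4, -3, -2, -1, 0, 1, 2, 3, 4, 5, 6}.
Σ|m_l| = 2·6(6+1)/2 = 42.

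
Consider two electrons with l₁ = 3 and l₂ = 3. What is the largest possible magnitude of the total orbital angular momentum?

|L_tot|_max = √42 ℏ ≈ 6.481ℏ

L runs from |3 − 3| = 0 to 3 + 3 = 6.
L ∈ {0, 1, 2, 3, 4, 5, 6}.
The largest magnitude corresponds to L = 6: |L_tot| = ℏ√(6·7) = √42 ℏ.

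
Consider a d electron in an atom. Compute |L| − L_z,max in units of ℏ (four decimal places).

|L| − L_z,max ≈ 0.4495ℏ

A d state has l = 2.
|L| = √6 ℏ ≈ 2.4495ℏ, while L_z,max = lℏ = 2ℏ.
The difference is (√6 − 2)ℏ ≈ 0.4495ℏ.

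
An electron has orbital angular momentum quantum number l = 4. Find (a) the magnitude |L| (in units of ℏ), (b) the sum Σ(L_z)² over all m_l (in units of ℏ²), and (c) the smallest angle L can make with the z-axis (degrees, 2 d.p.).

|L| = 2√5 ℏ ≈ 4.472ℏ; Σ(L_z)² = 60 ℏ²; θ_min ≈ 26.57°

|L| = ℏ√(4·5) = 2√5 ℏ ≈ 4.472ℏ.
Σ m_l² = 60, so Σ(L_z)² = 60 ℏ².
cos θ_min = 4/√20, so θ_min ≈ 26.57°.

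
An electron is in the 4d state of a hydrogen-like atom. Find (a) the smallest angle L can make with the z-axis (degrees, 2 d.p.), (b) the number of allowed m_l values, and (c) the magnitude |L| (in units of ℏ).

θ_min ≈ 35.26°; 5 values; |L| = √6 ℏ ≈ 2.449ℏ

For 4d, l = 2.
cos θ_min = 2/√6, so θ_min ≈ 35.26°.
There are 2l+1 = 5 values of m_l.
|L| = ℏ√(2·3) = √6 ℏ ≈ 2.449ℏ.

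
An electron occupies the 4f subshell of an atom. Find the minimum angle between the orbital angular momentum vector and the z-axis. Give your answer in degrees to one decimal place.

θ_min ≈ 30.0°

4f means n = 4, l = 3.
|L| = √(l(l+1)) ℏ = 2√3 ℏ.
The smallest angle corresponds to the largest L_z, i.e. m_l = l = 3, giving L_z = 3ℏ.
cos θ_min = 3/√12, so θ_min ≈ 30.0°.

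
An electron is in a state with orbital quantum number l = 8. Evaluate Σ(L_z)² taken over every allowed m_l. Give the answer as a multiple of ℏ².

m_l runs from −8 to 8, i.e. {-8, -7, -6, -5, -4, -3, -2, -1, 0, 1, 2, 3, 4, 5, 6, 7, 8}.
Summing m² from −8 to 8: Σ m_l² = 408.

Σ(L_z)² = 408 ℏ²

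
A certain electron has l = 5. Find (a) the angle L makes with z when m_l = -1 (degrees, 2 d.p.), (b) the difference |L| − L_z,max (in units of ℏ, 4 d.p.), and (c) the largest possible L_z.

For m_l = -1: cos θ = -1/√30, θ ≈ 100.52°.
|L| − L_z,max = (√30 − 5)ℏ ≈ 0.4772ℏ.
L_z,max = lℏ = 5ℏ.

θ(m_l=-1) ≈ 100.52°; |L|−L_z,max ≈ 0.4772ℏ; L_z,max = 5ℏ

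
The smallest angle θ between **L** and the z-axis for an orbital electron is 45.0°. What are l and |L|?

cos²θ_min = l/(l+1) = 0.5000.
l = cos²θ/sin²θ ≈ 1.
Then |L| = ℏ√(1·2) = √2 ℏ.

l = 1, |L| = √2 ℏ ≈ 1.414ℏ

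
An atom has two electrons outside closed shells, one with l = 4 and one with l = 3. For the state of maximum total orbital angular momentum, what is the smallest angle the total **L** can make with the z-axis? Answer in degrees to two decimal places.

θ_min ≈ 20.70°

The total orbital quantum number L ranges from |l₁ − l₂| to l₁ + l₂ in integer steps.
So L can be 1, 2, 3, 4, 5, 6, 7.
The maximum is L = 7, with |L_tot| = ℏ√(7·8) = 2√14 ℏ.
The minimum angle with z is arccos(7/√56) ≈ 20.70°.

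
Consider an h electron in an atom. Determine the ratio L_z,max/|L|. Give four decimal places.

An h state has l = 5.
|L| = √30 ℏ ≈ 5.4772ℏ, while L_z,max = lℏ = 5ℏ.
L_z,max/|L| = 5/√30 = 0.9129.

L_z,max/|L| = 0.9129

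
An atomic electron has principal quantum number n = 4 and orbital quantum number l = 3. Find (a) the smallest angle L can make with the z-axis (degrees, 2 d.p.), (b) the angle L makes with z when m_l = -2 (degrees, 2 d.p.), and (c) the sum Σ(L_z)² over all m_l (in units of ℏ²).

cos θ_min = 3/√12, so θ_min ≈ 30.00°.
For m_l = -2: cos θ = -2/√12, θ ≈ 125.26°.
Σ m_l² = 28, so Σ(L_z)² = 28 ℏ².

θ_min ≈ 30.00°; θ(m_l=-2) ≈ 125.26°; Σ(L_z)² = 28 ℏ²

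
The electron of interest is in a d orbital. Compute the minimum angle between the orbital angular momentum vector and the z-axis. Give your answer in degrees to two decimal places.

θ_min ≈ 35.26°

For a d orbital, l = 2.
|L|² = l(l+1)ℏ² = 6ℏ², so |L| = √6 ℏ.
The smallest angle corresponds to the largest L_z, i.e. m_l = l = 2, giving L_z = 2ℏ.
cos θ_min = 2/√6, so θ_min ≈ 35.26°.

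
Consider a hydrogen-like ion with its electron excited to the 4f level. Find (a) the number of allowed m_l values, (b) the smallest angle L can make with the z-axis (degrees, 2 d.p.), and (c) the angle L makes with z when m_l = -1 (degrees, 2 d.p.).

The 4f level has l = 3.
There are 2l+1 = 7 values of m_l.
cos θ_min = 3/√12, so θ_min ≈ 30.00°.
For m_l = -1: cos θ = -1/√12, θ ≈ 106.78°.

7 values; θ_min ≈ 30.00°; θ(m_l=-1) ≈ 106.78°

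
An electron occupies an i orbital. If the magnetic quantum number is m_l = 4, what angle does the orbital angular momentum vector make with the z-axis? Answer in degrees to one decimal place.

θ ≈ 51.9°

For an i orbital, l = 6.
|L| = √(l(l+1)) ℏ = √42 ℏ.
L_z = m_l ℏ = 4ℏ.
cos θ = L_z/|L| = 4/√42, so θ ≈ 51.9°.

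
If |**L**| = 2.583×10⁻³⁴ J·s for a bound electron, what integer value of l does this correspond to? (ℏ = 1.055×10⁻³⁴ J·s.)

l = 2

In units of ℏ, |L| ≈ 2.448.
l(l+1) ≈ 2.448² ≈ 5.99, so l = 2.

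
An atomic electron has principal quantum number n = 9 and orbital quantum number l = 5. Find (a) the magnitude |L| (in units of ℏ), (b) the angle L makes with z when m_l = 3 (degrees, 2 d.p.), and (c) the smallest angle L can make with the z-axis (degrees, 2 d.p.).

|L| = √30 ℏ ≈ 5.477ℏ; θ(m_l=3) ≈ 56.79°; θ_min ≈ 24.09°

|L| = ℏ√(5·6) = √30 ℏ ≈ 5.477ℏ.
For m_l = 3: cos θ = 3/√30, θ ≈ 56.79°.
cos θ_min = 5/√30, so θ_min ≈ 24.09°.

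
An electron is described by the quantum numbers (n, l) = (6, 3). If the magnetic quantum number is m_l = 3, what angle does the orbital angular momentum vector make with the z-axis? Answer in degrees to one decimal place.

θ ≈ 30.0°

|L| = √(l(l+1)) ℏ = 2√3 ℏ.
L_z = m_l ℏ = 3ℏ.
cos θ = L_z/|L| = 3/√12, so θ ≈ 30.0°.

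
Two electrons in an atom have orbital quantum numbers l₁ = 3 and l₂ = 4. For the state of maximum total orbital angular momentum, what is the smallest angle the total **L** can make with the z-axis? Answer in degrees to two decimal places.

θ_min ≈ 20.70°

Angular momentum addition gives L = |l₁ − l₂|, …, l₁ + l₂.
So L can be 1, 2, 3, 4, 5, 6, 7.
The maximum is L = 7, with |L_tot| = ℏ√(7·8) = 2√14 ℏ.
The minimum angle with z is arccos(7/√56) ≈ 20.70°.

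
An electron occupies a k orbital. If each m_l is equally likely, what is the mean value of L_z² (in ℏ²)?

⟨L_z²⟩ = 18.67 ℏ²

K corresponds to l = 7.
m_l ∈ {-7, -6, -5, -4, -3, -2, -1, 0, 1, 2, 3, 4, 5, 6, 7}.
Average of L_z² over 15 states: 280/15 ℏ² = 18.67 ℏ².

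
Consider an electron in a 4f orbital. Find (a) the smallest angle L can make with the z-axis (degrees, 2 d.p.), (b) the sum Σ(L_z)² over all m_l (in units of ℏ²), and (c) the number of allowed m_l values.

For 4f, l = 3.
cos θ_min = 3/√12, so θ_min ≈ 30.00°.
Σ m_l² = 28, so Σ(L_z)² = 28 ℏ².
There are 2l+1 = 7 values of m_l.

θ_min ≈ 30.00°; Σ(L_z)² = 28 ℏ²; 7 values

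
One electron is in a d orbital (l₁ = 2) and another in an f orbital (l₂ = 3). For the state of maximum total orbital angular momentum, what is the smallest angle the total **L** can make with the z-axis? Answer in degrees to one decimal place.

By the triangle rule, |l₁ − l₂| ≤ L ≤ l₁ + l₂.
Allowed values: L = 1, 2, 3, 4, 5.
The maximum is L = 5, with |L_tot| = ℏ√(5·6) = √30 ℏ.
The minimum angle with z is arccos(5/√30) ≈ 24.1°.

θ_min ≈ 24.1°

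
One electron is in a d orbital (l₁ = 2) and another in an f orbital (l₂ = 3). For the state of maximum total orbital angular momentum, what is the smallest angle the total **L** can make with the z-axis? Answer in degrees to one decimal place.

Angular momentum addition gives L = |l₁ − l₂|, …, l₁ + l₂.
So L can be 1, 2, 3, 4, 5.
The maximum is L = 5, with |L_tot| = ℏ√(5·6) = √30 ℏ.
The minimum angle with z is arccos(5/√30) ≈ 24.1°.

θ_min ≈ 24.1°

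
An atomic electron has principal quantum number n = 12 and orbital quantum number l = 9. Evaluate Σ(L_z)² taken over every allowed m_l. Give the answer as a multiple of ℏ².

m_l runs from −9 to 9, i.e. {-9, -8, -7, -6, -5, -4, -3, -2, -1, 0, 1, 2, 3, 4, 5, 6, 7, 8, 9}.
Σ m_l² = l(l+1)(2l+1)/3 = 9·10·19/3 = 570.

Σ(L_z)² = 570 ℏ²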